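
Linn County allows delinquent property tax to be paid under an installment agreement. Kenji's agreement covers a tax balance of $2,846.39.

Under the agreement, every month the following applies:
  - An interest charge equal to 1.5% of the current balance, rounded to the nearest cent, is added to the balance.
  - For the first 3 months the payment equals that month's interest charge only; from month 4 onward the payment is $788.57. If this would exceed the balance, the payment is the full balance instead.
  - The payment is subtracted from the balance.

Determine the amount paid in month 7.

# | Opening | Interest | Payment | End bal
1 | $2,846.39 | $42.70 | $42.70 | $2,846.39
2 | $2,846.39 | $42.70 | $42.70 | $2,846.39
3 | $2,846.39 | $42.70 | $42.70 | $2,846.39
4 | $2,846.39 | $42.70 | $788.57 | $2,100.52
5 | $2,100.52 | $31.51 | $788.57 | $1,343.46
6 | $1,343.46 | $20.15 | $788.57 | $575.04
7 | $575.04 | $8.63 | $583.67 | $0.00

$583.67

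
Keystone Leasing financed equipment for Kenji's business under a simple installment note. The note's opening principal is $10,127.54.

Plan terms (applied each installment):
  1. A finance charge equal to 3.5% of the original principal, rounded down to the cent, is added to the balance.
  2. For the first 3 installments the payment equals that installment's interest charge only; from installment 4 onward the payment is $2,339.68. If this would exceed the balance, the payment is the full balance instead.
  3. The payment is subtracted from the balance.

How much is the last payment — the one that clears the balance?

$555.90

Installment 1: opening $10,127.54; interest $354.46 → $10,482.00; payment $354.46; balance $10,127.54
Installment 2: opening $10,127.54; interest $354.46 → $10,482.00; payment $354.46; balance $10,127.54
Installment 3: opening $10,127.54; interest $354.46 → $10,482.00; payment $354.46; balance $10,127.54
Installment 4: opening $10,127.54; interest $354.46 → $10,482.00; payment $2,339.68; balance $8,142.32
Installment 5: opening $8,142.32; interest $354.46 → $8,496.78; payment $2,339.68; balance $6,157.10
Installment 6: opening $6,157.10; interest $354.46 → $6,511.56; payment $2,339.68; balance $4,171.88
Installment 7: opening $4,171.88; interest $354.46 → $4,526.34; payment $2,339.68; balance $2,186.66
Installment 8: opening $2,186.66; interest $354.46 → $2,541.12; payment $2,339.68; balance $201.44
Installment 9: opening $201.44; interest $354.46 → $555.90; payment $555.90; balance $0.00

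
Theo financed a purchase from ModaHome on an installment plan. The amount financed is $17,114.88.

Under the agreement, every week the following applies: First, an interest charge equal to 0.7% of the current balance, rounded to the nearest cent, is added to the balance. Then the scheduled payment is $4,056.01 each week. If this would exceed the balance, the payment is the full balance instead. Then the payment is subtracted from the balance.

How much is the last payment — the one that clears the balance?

$1,212.38

# | Opening | Interest | Payment | End bal
1 | $17,114.88 | $119.80 | $4,056.01 | $13,178.67
2 | $13,178.67 | $92.25 | $4,056.01 | $9,214.91
3 | $9,214.91 | $64.50 | $4,056.01 | $5,223.40
4 | $5,223.40 | $36.56 | $4,056.01 | $1,203.95
5 | $1,203.95 | $8.43 | $1,212.38 | $0.00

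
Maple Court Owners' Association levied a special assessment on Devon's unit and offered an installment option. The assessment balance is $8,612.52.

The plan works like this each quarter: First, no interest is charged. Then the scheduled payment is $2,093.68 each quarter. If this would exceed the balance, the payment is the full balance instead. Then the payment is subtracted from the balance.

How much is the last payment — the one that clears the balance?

Quarter 1: $8,612.52 − $2,093.68 → $6,518.84
Quarter 2: $6,518.84 − $2,093.68 → $4,425.16
Quarter 3: $4,425.16 − $2,093.68 → $2,331.48
Quarter 4: $2,331.48 − $2,093.68 → $237.80
Quarter 5: $237.80 − $237.80 → $0.00

$237.80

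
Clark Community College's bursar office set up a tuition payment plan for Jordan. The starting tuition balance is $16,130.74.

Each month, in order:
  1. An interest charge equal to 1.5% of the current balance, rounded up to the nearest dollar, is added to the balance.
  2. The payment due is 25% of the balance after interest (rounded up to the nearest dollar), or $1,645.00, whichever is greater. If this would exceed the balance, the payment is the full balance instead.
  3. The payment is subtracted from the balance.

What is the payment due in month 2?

Month 1: $16,130.74 +$242.00 interest = $16,372.74; pay $4,094.00 → $12,278.74
Month 2: $12,278.74 +$185.00 interest = $12,463.74; pay $3,116.00 → $9,347.74

$3,116.00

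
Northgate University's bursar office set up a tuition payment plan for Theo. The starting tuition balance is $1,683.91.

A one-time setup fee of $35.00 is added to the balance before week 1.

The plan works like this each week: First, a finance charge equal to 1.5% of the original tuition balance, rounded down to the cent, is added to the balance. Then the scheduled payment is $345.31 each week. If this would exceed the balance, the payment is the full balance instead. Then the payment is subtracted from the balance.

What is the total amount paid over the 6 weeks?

Week 1: $1,718.91 +$25.25 interest = $1,744.16; pay $345.31 → $1,398.85
Week 2: $1,398.85 +$25.25 interest = $1,424.10; pay $345.31 → $1,078.79
Week 3: $1,078.79 +$25.25 interest = $1,104.04; pay $345.31 → $758.73
Week 4: $758.73 +$25.25 interest = $783.98; pay $345.31 → $438.67
Week 5: $438.67 +$25.25 interest = $463.92; pay $345.31 → $118.61
Week 6: $118.61 +$25.25 interest = $143.86; pay $143.86 → $0.00
Total paid: $1,870.41

$1,870.41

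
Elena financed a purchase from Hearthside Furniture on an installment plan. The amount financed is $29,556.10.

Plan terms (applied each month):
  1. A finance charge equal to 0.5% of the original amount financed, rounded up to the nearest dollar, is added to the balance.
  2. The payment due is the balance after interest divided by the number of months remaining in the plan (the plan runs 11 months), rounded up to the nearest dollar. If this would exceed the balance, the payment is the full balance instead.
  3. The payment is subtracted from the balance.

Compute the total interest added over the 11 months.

$1,628.00

Month 1: $29,556.10 +$148.00 interest = $29,704.10; pay $2,701.00 → $27,003.10
Month 2: $27,003.10 +$148.00 interest = $27,151.10; pay $2,716.00 → $24,435.10
Month 3: $24,435.10 +$148.00 interest = $24,583.10; pay $2,732.00 → $21,851.10
Month 4: $21,851.10 +$148.00 interest = $21,999.10; pay $2,750.00 → $19,249.10
Month 5: $19,249.10 +$148.00 interest = $19,397.10; pay $2,772.00 → $16,625.10
Month 6: $16,625.10 +$148.00 interest = $16,773.10; pay $2,796.00 → $13,977.10
Month 7: $13,977.10 +$148.00 interest = $14,125.10; pay $2,826.00 → $11,299.10
Month 8: $11,299.10 +$148.00 interest = $11,447.10; pay $2,862.00 → $8,585.10
Month 9: $8,585.10 +$148.00 interest = $8,733.10; pay $2,912.00 → $5,821.10
Month 10: $5,821.10 +$148.00 interest = $5,969.10; pay $2,985.00 → $2,984.10
Month 11: $2,984.10 +$148.00 interest = $3,132.10; pay $3,132.10 → $0.00
Total interest: $148.00 + $148.00 + $148.00 + $148.00 + $148.00 + $148.00 + $148.00 + $148.00 + $148.00 + $148.00 + $148.00 = $1,628.00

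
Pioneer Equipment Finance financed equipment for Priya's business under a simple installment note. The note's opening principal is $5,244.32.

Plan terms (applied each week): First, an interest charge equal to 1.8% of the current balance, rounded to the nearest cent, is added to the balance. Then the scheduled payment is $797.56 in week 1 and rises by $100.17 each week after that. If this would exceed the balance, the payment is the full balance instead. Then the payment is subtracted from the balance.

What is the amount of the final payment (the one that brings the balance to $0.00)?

Week 1: opening $5,244.32; interest $94.40 → $5,338.72; payment $797.56; balance $4,541.16
Week 2: opening $4,541.16; interest $81.74 → $4,622.90; payment $897.73; balance $3,725.17
Week 3: opening $3,725.17; interest $67.05 → $3,792.22; payment $997.90; balance $2,794.32
Week 4: opening $2,794.32; interest $50.30 → $2,844.62; payment $1,098.07; balance $1,746.55
Week 5: opening $1,746.55; interest $31.44 → $1,777.99; payment $1,198.24; balance $579.75
Week 6: opening $579.75; interest $10.44 → $590.19; payment $590.19; balance $0.00

$590.19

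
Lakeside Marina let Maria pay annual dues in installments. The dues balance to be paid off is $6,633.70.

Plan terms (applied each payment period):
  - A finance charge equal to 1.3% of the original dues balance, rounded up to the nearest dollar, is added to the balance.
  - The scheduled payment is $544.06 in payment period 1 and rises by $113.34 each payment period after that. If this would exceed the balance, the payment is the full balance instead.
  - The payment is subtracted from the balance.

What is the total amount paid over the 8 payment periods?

$7,329.70

Payment period 1: opening $6,633.70; interest $87.00 → $6,720.70; payment $544.06; balance $6,176.64
Payment period 2: opening $6,176.64; interest $87.00 → $6,263.64; payment $657.40; balance $5,606.24
Payment period 3: opening $5,606.24; interest $87.00 → $5,693.24; payment $770.74; balance $4,922.50
Payment period 4: opening $4,922.50; interest $87.00 → $5,009.50; payment $884.08; balance $4,125.42
Payment period 5: opening $4,125.42; interest $87.00 → $4,212.42; payment $997.42; balance $3,215.00
Payment period 6: opening $3,215.00; interest $87.00 → $3,302.00; payment $1,110.76; balance $2,191.24
Payment period 7: opening $2,191.24; interest $87.00 → $2,278.24; payment $1,224.10; balance $1,054.14
Payment period 8: opening $1,054.14; interest $87.00 → $1,141.14; payment $1,141.14; balance $0.00
Total paid: $7,329.70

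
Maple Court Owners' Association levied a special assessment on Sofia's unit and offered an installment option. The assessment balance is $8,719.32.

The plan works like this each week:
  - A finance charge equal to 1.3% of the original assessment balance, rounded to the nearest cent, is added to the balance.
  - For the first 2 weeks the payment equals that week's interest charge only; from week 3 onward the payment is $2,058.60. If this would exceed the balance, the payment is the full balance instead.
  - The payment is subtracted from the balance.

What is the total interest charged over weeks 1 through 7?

Week 1: opening $8,719.32; interest $113.35 → $8,832.67; payment $113.35; balance $8,719.32
Week 2: opening $8,719.32; interest $113.35 → $8,832.67; payment $113.35; balance $8,719.32
Week 3: opening $8,719.32; interest $113.35 → $8,832.67; payment $2,058.60; balance $6,774.07
Week 4: opening $6,774.07; interest $113.35 → $6,887.42; payment $2,058.60; balance $4,828.82
Week 5: opening $4,828.82; interest $113.35 → $4,942.17; payment $2,058.60; balance $2,883.57
Week 6: opening $2,883.57; interest $113.35 → $2,996.92; payment $2,058.60; balance $938.32
Week 7: opening $938.32; interest $113.35 → $1,051.67; payment $1,051.67; balance $0.00
Total interest: $113.35 + $113.35 + $113.35 + $113.35 + $113.35 + $113.35 + $113.35 = $793.45

$793.45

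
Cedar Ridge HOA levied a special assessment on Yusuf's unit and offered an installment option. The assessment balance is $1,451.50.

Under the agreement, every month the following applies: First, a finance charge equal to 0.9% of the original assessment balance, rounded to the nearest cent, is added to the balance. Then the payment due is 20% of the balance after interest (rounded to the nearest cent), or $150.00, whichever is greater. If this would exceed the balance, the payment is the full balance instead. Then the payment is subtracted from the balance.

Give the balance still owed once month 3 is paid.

$768.66

# | Opening | Interest | Payment | End bal
1 | $1,451.50 | $13.06 | $292.91 | $1,171.65
2 | $1,171.65 | $13.06 | $236.94 | $947.77
3 | $947.77 | $13.06 | $192.17 | $768.66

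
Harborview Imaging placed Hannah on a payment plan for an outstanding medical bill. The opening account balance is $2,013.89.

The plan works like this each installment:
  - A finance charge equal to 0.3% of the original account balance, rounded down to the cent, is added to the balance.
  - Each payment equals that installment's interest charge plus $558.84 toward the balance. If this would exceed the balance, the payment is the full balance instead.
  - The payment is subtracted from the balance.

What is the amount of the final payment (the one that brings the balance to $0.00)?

$343.41

Installment 1: $2,013.89 +$6.04 interest = $2,019.93; pay $564.88 → $1,455.05
Installment 2: $1,455.05 +$6.04 interest = $1,461.09; pay $564.88 → $896.21
Installment 3: $896.21 +$6.04 interest = $902.25; pay $564.88 → $337.37
Installment 4: $337.37 +$6.04 interest = $343.41; pay $343.41 → $0.00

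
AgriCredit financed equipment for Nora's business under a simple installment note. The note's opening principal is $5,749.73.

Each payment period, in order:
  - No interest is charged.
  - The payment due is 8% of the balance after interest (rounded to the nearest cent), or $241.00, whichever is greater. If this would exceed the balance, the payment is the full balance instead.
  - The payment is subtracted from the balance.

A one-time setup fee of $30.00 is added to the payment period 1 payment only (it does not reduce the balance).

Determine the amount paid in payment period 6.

$303.16

# | Opening | Payment | Fee | End bal
1 | $5,749.73 | $459.98 | $30.00 | $5,289.75
2 | $5,289.75 | $423.18 | — | $4,866.57
3 | $4,866.57 | $389.33 | — | $4,477.24
4 | $4,477.24 | $358.18 | — | $4,119.06
5 | $4,119.06 | $329.52 | — | $3,789.54
6 | $3,789.54 | $303.16 | — | $3,486.38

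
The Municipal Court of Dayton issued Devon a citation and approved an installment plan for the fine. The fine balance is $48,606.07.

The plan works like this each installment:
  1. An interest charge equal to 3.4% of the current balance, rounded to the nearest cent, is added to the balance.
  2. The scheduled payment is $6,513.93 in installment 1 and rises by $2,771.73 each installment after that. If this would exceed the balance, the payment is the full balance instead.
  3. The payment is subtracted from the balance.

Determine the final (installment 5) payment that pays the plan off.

$11,514.48

Installment 1: $48,606.07 +$1,652.61 interest = $50,258.68; pay $6,513.93 → $43,744.75
Installment 2: $43,744.75 +$1,487.32 interest = $45,232.07; pay $9,285.66 → $35,946.41
Installment 3: $35,946.41 +$1,222.18 interest = $37,168.59; pay $12,057.39 → $25,111.20
Installment 4: $25,111.20 +$853.78 interest = $25,964.98; pay $14,829.12 → $11,135.86
Installment 5: $11,135.86 +$378.62 interest = $11,514.48; pay $11,514.48 → $0.00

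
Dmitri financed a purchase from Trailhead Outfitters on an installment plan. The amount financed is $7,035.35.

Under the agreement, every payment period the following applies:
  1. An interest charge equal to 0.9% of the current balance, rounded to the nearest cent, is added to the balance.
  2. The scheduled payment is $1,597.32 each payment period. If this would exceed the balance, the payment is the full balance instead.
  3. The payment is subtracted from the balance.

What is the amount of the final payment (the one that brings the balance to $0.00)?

# | Opening | Interest | Payment | End bal
1 | $7,035.35 | $63.32 | $1,597.32 | $5,501.35
2 | $5,501.35 | $49.51 | $1,597.32 | $3,953.54
3 | $3,953.54 | $35.58 | $1,597.32 | $2,391.80
4 | $2,391.80 | $21.53 | $1,597.32 | $816.01
5 | $816.01 | $7.34 | $823.35 | $0.00

$823.35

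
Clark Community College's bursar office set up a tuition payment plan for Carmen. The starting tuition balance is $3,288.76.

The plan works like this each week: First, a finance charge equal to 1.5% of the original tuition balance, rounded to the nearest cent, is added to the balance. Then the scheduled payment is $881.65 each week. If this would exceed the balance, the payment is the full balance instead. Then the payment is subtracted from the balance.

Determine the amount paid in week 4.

$841.13

# | Opening | Interest | Payment | End bal
1 | $3,288.76 | $49.33 | $881.65 | $2,456.44
2 | $2,456.44 | $49.33 | $881.65 | $1,624.12
3 | $1,624.12 | $49.33 | $881.65 | $791.80
4 | $791.80 | $49.33 | $841.13 | $0.00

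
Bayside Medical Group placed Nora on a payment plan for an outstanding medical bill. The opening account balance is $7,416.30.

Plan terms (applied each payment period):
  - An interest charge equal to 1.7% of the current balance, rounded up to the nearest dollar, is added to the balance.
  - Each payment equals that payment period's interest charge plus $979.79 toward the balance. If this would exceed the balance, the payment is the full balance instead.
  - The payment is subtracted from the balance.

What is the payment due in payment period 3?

# | Opening | Interest | Payment | End bal
1 | $7,416.30 | $127.00 | $1,106.79 | $6,436.51
2 | $6,436.51 | $110.00 | $1,089.79 | $5,456.72
3 | $5,456.72 | $93.00 | $1,072.79 | $4,476.93

$1,072.79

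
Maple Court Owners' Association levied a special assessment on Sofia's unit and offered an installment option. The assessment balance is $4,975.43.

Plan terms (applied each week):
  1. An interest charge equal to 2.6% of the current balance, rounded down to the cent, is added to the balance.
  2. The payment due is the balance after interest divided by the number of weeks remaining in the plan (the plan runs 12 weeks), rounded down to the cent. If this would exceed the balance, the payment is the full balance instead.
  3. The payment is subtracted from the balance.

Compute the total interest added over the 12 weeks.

# | Opening | Interest | Payment | End bal
1 | $4,975.43 | $129.36 | $425.39 | $4,679.40
2 | $4,679.40 | $121.66 | $436.46 | $4,364.60
3 | $4,364.60 | $113.47 | $447.80 | $4,030.27
4 | $4,030.27 | $104.78 | $459.45 | $3,675.60
5 | $3,675.60 | $95.56 | $471.39 | $3,299.77
6 | $3,299.77 | $85.79 | $483.65 | $2,901.91
7 | $2,901.91 | $75.44 | $496.22 | $2,481.13
8 | $2,481.13 | $64.50 | $509.12 | $2,036.51
9 | $2,036.51 | $52.94 | $522.36 | $1,567.09
10 | $1,567.09 | $40.74 | $535.94 | $1,071.89
11 | $1,071.89 | $27.86 | $549.87 | $549.88
12 | $549.88 | $14.29 | $564.17 | $0.00
Total interest: $129.36 + $121.66 + $113.47 + $104.78 + $95.56 + $85.79 + $75.44 + $64.50 + $52.94 + $40.74 + $27.86 + $14.29 = $926.39

$926.39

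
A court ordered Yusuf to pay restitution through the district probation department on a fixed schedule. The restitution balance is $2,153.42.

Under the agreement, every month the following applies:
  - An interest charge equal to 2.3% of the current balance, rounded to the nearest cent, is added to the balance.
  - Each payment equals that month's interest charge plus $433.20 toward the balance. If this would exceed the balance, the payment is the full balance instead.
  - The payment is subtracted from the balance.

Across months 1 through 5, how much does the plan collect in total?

Month 1: opening $2,153.42; interest $49.53 → $2,202.95; payment $482.73; balance $1,720.22
Month 2: opening $1,720.22; interest $39.57 → $1,759.79; payment $472.77; balance $1,287.02
Month 3: opening $1,287.02; interest $29.60 → $1,316.62; payment $462.80; balance $853.82
Month 4: opening $853.82; interest $19.64 → $873.46; payment $452.84; balance $420.62
Month 5: opening $420.62; interest $9.67 → $430.29; payment $430.29; balance $0.00
Total paid: $2,301.43

$2,301.43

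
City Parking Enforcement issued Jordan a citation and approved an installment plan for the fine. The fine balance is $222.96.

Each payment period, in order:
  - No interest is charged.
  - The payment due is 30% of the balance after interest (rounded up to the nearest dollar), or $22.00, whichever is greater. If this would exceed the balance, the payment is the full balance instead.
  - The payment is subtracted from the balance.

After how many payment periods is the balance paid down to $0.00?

7

Payment period 1: $222.96 − $67.00 → $155.96
Payment period 2: $155.96 − $47.00 → $108.96
Payment period 3: $108.96 − $33.00 → $75.96
Payment period 4: $75.96 − $23.00 → $52.96
Payment period 5: $52.96 − $22.00 → $30.96
Payment period 6: $30.96 − $22.00 → $8.96
Payment period 7: $8.96 − $8.96 → $0.00
Balance reaches $0.00 in payment period 7.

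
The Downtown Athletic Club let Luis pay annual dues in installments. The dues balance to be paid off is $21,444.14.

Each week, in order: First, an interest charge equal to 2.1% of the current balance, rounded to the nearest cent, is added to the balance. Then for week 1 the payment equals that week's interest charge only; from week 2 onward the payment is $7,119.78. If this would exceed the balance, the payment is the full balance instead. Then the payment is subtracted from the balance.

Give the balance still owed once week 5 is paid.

# | Opening | Interest | Payment | End bal
1 | $21,444.14 | $450.33 | $450.33 | $21,444.14
2 | $21,444.14 | $450.33 | $7,119.78 | $14,774.69
3 | $14,774.69 | $310.27 | $7,119.78 | $7,965.18
4 | $7,965.18 | $167.27 | $7,119.78 | $1,012.67
5 | $1,012.67 | $21.27 | $1,033.94 | $0.00

$0.00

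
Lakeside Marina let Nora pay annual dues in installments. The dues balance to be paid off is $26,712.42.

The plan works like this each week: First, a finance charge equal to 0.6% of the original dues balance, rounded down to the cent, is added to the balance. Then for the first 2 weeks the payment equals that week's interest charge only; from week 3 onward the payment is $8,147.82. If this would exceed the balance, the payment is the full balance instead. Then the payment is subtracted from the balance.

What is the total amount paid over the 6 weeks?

$27,674.04

Week 1: $26,712.42 +$160.27 interest = $26,872.69; pay $160.27 → $26,712.42
Week 2: $26,712.42 +$160.27 interest = $26,872.69; pay $160.27 → $26,712.42
Week 3: $26,712.42 +$160.27 interest = $26,872.69; pay $8,147.82 → $18,724.87
Week 4: $18,724.87 +$160.27 interest = $18,885.14; pay $8,147.82 → $10,737.32
Week 5: $10,737.32 +$160.27 interest = $10,897.59; pay $8,147.82 → $2,749.77
Week 6: $2,749.77 +$160.27 interest = $2,910.04; pay $2,910.04 → $0.00
Total paid: $27,674.04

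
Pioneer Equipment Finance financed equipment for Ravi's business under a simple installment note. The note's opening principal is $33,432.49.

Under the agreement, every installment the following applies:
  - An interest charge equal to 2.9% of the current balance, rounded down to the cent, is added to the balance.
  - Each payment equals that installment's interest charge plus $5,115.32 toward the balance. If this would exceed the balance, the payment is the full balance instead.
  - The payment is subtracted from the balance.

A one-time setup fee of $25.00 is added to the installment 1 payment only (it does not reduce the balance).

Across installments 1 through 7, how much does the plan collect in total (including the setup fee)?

Installment 1: opening $33,432.49; interest $969.54 → $34,402.03; payment $6,084.86 (+ $25.00 fee); balance $28,317.17
Installment 2: opening $28,317.17; interest $821.19 → $29,138.36; payment $5,936.51; balance $23,201.85
Installment 3: opening $23,201.85; interest $672.85 → $23,874.70; payment $5,788.17; balance $18,086.53
Installment 4: opening $18,086.53; interest $524.50 → $18,611.03; payment $5,639.82; balance $12,971.21
Installment 5: opening $12,971.21; interest $376.16 → $13,347.37; payment $5,491.48; balance $7,855.89
Installment 6: opening $7,855.89; interest $227.82 → $8,083.71; payment $5,343.14; balance $2,740.57
Installment 7: opening $2,740.57; interest $79.47 → $2,820.04; payment $2,820.04; balance $0.00
Total paid: $37,129.02

$37,129.02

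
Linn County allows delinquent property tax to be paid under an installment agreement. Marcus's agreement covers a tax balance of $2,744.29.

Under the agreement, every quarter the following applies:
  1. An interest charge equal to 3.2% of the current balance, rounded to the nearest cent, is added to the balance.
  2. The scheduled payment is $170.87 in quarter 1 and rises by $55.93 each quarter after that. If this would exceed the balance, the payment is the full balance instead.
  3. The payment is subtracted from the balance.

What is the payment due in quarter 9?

$340.68

Quarter 1: opening $2,744.29; interest $87.82 → $2,832.11; payment $170.87; balance $2,661.24
Quarter 2: opening $2,661.24; interest $85.16 → $2,746.40; payment $226.80; balance $2,519.60
Quarter 3: opening $2,519.60; interest $80.63 → $2,600.23; payment $282.73; balance $2,317.50
Quarter 4: opening $2,317.50; interest $74.16 → $2,391.66; payment $338.66; balance $2,053.00
Quarter 5: opening $2,053.00; interest $65.70 → $2,118.70; payment $394.59; balance $1,724.11
Quarter 6: opening $1,724.11; interest $55.17 → $1,779.28; payment $450.52; balance $1,328.76
Quarter 7: opening $1,328.76; interest $42.52 → $1,371.28; payment $506.45; balance $864.83
Quarter 8: opening $864.83; interest $27.67 → $892.50; payment $562.38; balance $330.12
Quarter 9: opening $330.12; interest $10.56 → $340.68; payment $340.68; balance $0.00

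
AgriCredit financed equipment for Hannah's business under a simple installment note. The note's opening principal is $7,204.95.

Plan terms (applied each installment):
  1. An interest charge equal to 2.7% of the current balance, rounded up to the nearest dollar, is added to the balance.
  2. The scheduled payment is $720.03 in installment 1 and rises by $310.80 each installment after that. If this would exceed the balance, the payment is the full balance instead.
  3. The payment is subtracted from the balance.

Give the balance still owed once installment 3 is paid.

Installment 1: $7,204.95 +$195.00 interest = $7,399.95; pay $720.03 → $6,679.92
Installment 2: $6,679.92 +$181.00 interest = $6,860.92; pay $1,030.83 → $5,830.09
Installment 3: $5,830.09 +$158.00 interest = $5,988.09; pay $1,341.63 → $4,646.46

$4,646.46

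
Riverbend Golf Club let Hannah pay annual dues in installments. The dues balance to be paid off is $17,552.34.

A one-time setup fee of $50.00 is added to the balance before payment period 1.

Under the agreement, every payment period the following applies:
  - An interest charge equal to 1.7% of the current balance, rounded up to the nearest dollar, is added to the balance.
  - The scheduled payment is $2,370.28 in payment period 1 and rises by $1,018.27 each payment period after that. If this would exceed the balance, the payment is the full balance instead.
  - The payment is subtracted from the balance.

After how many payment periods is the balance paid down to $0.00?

5

Payment period 1: $17,602.34 +$300.00 interest = $17,902.34; pay $2,370.28 → $15,532.06
Payment period 2: $15,532.06 +$265.00 interest = $15,797.06; pay $3,388.55 → $12,408.51
Payment period 3: $12,408.51 +$211.00 interest = $12,619.51; pay $4,406.82 → $8,212.69
Payment period 4: $8,212.69 +$140.00 interest = $8,352.69; pay $5,425.09 → $2,927.60
Payment period 5: $2,927.60 +$50.00 interest = $2,977.60; pay $2,977.60 → $0.00
Balance reaches $0.00 in payment period 5.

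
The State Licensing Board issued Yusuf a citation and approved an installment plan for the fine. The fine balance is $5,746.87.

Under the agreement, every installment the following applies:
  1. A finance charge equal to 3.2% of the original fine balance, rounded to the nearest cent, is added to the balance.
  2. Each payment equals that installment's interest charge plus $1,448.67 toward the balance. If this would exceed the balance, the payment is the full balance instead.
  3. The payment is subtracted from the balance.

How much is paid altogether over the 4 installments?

# | Opening | Interest | Payment | End bal
1 | $5,746.87 | $183.90 | $1,632.57 | $4,298.20
2 | $4,298.20 | $183.90 | $1,632.57 | $2,849.53
3 | $2,849.53 | $183.90 | $1,632.57 | $1,400.86
4 | $1,400.86 | $183.90 | $1,584.76 | $0.00
Total paid: $6,482.47

$6,482.47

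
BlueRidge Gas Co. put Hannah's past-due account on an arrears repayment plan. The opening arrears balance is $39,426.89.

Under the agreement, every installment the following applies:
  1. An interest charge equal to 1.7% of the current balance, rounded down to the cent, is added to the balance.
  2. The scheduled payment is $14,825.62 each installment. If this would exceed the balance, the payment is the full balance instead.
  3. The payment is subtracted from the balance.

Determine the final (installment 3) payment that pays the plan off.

Installment 1: $39,426.89 +$670.25 interest = $40,097.14; pay $14,825.62 → $25,271.52
Installment 2: $25,271.52 +$429.61 interest = $25,701.13; pay $14,825.62 → $10,875.51
Installment 3: $10,875.51 +$184.88 interest = $11,060.39; pay $11,060.39 → $0.00

$11,060.39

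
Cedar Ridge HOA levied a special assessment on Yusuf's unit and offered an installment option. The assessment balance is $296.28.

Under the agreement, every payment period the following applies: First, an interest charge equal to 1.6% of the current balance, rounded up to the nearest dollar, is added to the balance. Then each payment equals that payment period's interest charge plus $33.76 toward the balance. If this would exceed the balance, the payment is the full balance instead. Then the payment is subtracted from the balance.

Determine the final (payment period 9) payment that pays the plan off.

$27.20

Payment period 1: opening $296.28; interest $5.00 → $301.28; payment $38.76; balance $262.52
Payment period 2: opening $262.52; interest $5.00 → $267.52; payment $38.76; balance $228.76
Payment period 3: opening $228.76; interest $4.00 → $232.76; payment $37.76; balance $195.00
Payment period 4: opening $195.00; interest $4.00 → $199.00; payment $37.76; balance $161.24
Payment period 5: opening $161.24; interest $3.00 → $164.24; payment $36.76; balance $127.48
Payment period 6: opening $127.48; interest $3.00 → $130.48; payment $36.76; balance $93.72
Payment period 7: opening $93.72; interest $2.00 → $95.72; payment $35.76; balance $59.96
Payment period 8: opening $59.96; interest $1.00 → $60.96; payment $34.76; balance $26.20
Payment period 9: opening $26.20; interest $1.00 → $27.20; payment $27.20; balance $0.00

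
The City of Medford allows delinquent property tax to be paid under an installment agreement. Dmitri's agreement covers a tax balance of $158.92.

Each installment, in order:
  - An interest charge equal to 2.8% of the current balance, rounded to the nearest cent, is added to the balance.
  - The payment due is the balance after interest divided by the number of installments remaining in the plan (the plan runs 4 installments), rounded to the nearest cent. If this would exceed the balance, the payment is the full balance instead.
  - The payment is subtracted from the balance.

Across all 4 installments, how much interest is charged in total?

Installment 1: opening $158.92; interest $4.45 → $163.37; payment $40.84; balance $122.53
Installment 2: opening $122.53; interest $3.43 → $125.96; payment $41.99; balance $83.97
Installment 3: opening $83.97; interest $2.35 → $86.32; payment $43.16; balance $43.16
Installment 4: opening $43.16; interest $1.21 → $44.37; payment $44.37; balance $0.00
Total interest: $4.45 + $3.43 + $2.35 + $1.21 = $11.44

$11.44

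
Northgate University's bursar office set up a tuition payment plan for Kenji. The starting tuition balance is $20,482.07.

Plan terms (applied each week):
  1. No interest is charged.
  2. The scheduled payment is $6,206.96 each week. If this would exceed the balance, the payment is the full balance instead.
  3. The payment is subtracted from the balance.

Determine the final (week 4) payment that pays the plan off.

$1,861.19

Week 1: opening $20,482.07; payment $6,206.96; balance $14,275.11
Week 2: opening $14,275.11; payment $6,206.96; balance $8,068.15
Week 3: opening $8,068.15; payment $6,206.96; balance $1,861.19
Week 4: opening $1,861.19; payment $1,861.19; balance $0.00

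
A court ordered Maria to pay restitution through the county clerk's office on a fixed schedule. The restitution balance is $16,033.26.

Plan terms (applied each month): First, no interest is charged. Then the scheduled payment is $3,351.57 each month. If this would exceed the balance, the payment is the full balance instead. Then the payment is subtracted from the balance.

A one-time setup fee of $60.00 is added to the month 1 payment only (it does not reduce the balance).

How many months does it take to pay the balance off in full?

Month 1: $16,033.26 − $3,351.57 (+ $60.00 fee) → $12,681.69
Month 2: $12,681.69 − $3,351.57 → $9,330.12
Month 3: $9,330.12 − $3,351.57 → $5,978.55
Month 4: $5,978.55 − $3,351.57 → $2,626.98
Month 5: $2,626.98 − $2,626.98 → $0.00
Balance reaches $0.00 in month 5.

5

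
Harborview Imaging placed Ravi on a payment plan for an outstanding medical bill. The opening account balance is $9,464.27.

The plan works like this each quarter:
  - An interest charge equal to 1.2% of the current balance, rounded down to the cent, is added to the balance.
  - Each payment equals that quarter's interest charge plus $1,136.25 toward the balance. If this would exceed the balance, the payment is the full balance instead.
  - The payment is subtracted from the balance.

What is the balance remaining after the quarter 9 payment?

Quarter 1: opening $9,464.27; interest $113.57 → $9,577.84; payment $1,249.82; balance $8,328.02
Quarter 2: opening $8,328.02; interest $99.93 → $8,427.95; payment $1,236.18; balance $7,191.77
Quarter 3: opening $7,191.77; interest $86.30 → $7,278.07; payment $1,222.55; balance $6,055.52
Quarter 4: opening $6,055.52; interest $72.66 → $6,128.18; payment $1,208.91; balance $4,919.27
Quarter 5: opening $4,919.27; interest $59.03 → $4,978.30; payment $1,195.28; balance $3,783.02
Quarter 6: opening $3,783.02; interest $45.39 → $3,828.41; payment $1,181.64; balance $2,646.77
Quarter 7: opening $2,646.77; interest $31.76 → $2,678.53; payment $1,168.01; balance $1,510.52
Quarter 8: opening $1,510.52; interest $18.12 → $1,528.64; payment $1,154.37; balance $374.27
Quarter 9: opening $374.27; interest $4.49 → $378.76; payment $378.76; balance $0.00

$0.00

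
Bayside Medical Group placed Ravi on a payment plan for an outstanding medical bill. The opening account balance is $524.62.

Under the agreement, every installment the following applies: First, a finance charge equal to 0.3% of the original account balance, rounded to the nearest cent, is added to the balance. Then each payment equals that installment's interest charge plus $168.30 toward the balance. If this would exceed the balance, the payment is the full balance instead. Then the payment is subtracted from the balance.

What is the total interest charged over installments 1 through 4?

Installment 1: $524.62 +$1.57 interest = $526.19; pay $169.87 → $356.32
Installment 2: $356.32 +$1.57 interest = $357.89; pay $169.87 → $188.02
Installment 3: $188.02 +$1.57 interest = $189.59; pay $169.87 → $19.72
Installment 4: $19.72 +$1.57 interest = $21.29; pay $21.29 → $0.00
Total interest: $1.57 + $1.57 + $1.57 + $1.57 = $6.28

$6.28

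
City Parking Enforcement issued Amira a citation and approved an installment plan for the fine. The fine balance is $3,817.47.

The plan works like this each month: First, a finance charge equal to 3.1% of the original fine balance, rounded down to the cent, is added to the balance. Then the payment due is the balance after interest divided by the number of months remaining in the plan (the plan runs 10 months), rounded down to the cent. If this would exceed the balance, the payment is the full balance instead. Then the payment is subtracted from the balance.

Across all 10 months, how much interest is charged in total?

$1,183.40

Month 1: $3,817.47 +$118.34 interest = $3,935.81; pay $393.58 → $3,542.23
Month 2: $3,542.23 +$118.34 interest = $3,660.57; pay $406.73 → $3,253.84
Month 3: $3,253.84 +$118.34 interest = $3,372.18; pay $421.52 → $2,950.66
Month 4: $2,950.66 +$118.34 interest = $3,069.00; pay $438.42 → $2,630.58
Month 5: $2,630.58 +$118.34 interest = $2,748.92; pay $458.15 → $2,290.77
Month 6: $2,290.77 +$118.34 interest = $2,409.11; pay $481.82 → $1,927.29
Month 7: $1,927.29 +$118.34 interest = $2,045.63; pay $511.40 → $1,534.23
Month 8: $1,534.23 +$118.34 interest = $1,652.57; pay $550.85 → $1,101.72
Month 9: $1,101.72 +$118.34 interest = $1,220.06; pay $610.03 → $610.03
Month 10: $610.03 +$118.34 interest = $728.37; pay $728.37 → $0.00
Total interest: $118.34 + $118.34 + $118.34 + $118.34 + $118.34 + $118.34 + $118.34 + $118.34 + $118.34 + $118.34 = $1,183.40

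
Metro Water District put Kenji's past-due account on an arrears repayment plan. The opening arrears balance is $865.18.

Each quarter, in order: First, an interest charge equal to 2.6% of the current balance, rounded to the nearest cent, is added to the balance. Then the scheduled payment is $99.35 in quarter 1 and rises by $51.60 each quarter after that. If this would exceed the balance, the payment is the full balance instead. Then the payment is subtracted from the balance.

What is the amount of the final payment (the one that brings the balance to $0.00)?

# | Opening | Interest | Payment | End bal
1 | $865.18 | $22.49 | $99.35 | $788.32
2 | $788.32 | $20.50 | $150.95 | $657.87
3 | $657.87 | $17.10 | $202.55 | $472.42
4 | $472.42 | $12.28 | $254.15 | $230.55
5 | $230.55 | $5.99 | $236.54 | $0.00

$236.54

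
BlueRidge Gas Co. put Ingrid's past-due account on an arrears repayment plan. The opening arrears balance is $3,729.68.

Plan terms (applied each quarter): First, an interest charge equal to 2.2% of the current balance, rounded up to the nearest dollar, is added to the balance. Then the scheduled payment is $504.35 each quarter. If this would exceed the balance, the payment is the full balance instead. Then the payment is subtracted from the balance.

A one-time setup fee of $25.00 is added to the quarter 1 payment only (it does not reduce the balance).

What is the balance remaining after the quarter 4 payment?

# | Opening | Interest | Payment | Fee | End bal
1 | $3,729.68 | $83.00 | $504.35 | $25.00 | $3,308.33
2 | $3,308.33 | $73.00 | $504.35 | — | $2,876.98
3 | $2,876.98 | $64.00 | $504.35 | — | $2,436.63
4 | $2,436.63 | $54.00 | $504.35 | — | $1,986.28

$1,986.28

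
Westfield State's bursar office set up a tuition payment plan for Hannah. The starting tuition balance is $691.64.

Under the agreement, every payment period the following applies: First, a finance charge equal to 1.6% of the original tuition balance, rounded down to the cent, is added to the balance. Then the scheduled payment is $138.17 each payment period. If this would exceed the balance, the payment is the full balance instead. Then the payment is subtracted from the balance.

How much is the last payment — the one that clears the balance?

Payment period 1: $691.64 +$11.06 interest = $702.70; pay $138.17 → $564.53
Payment period 2: $564.53 +$11.06 interest = $575.59; pay $138.17 → $437.42
Payment period 3: $437.42 +$11.06 interest = $448.48; pay $138.17 → $310.31
Payment period 4: $310.31 +$11.06 interest = $321.37; pay $138.17 → $183.20
Payment period 5: $183.20 +$11.06 interest = $194.26; pay $138.17 → $56.09
Payment period 6: $56.09 +$11.06 interest = $67.15; pay $67.15 → $0.00

$67.15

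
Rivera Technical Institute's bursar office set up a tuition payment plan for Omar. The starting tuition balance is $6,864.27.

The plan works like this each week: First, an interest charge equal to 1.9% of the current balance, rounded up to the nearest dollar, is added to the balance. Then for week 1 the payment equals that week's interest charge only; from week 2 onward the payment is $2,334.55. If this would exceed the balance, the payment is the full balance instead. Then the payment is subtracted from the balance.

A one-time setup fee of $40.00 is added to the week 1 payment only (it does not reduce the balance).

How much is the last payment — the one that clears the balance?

# | Opening | Interest | Payment | Fee | End bal
1 | $6,864.27 | $131.00 | $131.00 | $40.00 | $6,864.27
2 | $6,864.27 | $131.00 | $2,334.55 | — | $4,660.72
3 | $4,660.72 | $89.00 | $2,334.55 | — | $2,415.17
4 | $2,415.17 | $46.00 | $2,334.55 | — | $126.62
5 | $126.62 | $3.00 | $129.62 | — | $0.00

$129.62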